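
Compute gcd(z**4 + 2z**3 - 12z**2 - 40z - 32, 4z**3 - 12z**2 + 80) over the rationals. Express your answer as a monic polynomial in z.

Repeated division with remainder:
  z**4 + 2z**3 - 12z**2 - 40z - 32 = ((1/4)z + 5/4)(4z**3 - 12z**2 + 80) + (3z**2 - 60z - 132)
  4z**3 - 12z**2 + 80 = ((4/3)z + 68/3)(3z**2 - 60z - 132) + (1536z + 3072)
  3z**2 - 60z - 132 = ((1/512)z - 11/256)(1536z + 3072) + (0)
Last nonzero remainder: 1536z + 3072. Dividing through by 1536 gives the monic gcd z + 2.

z + 2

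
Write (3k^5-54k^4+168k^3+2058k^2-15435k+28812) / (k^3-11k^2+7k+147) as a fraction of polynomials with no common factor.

(3k^3-12k^2-147k+588)/(k+3)

Euclidean algorithm in ℚ[k]:
  3k^5-54k^4+168k^3+2058k^2-15435k+28812 = (3k^2-21k-84)(k^3-11k^2+7k+147) + (840k^2-11760k+41160)
  k^3-11k^2+7k+147 = ((1/840)k+1/280)(840k^2-11760k+41160) + (0)
Last nonzero remainder: 840k^2-11760k+41160. Dividing through by 840 gives the monic gcd k^2-14k+49.
Cancel k^2-14k+49 from numerator and denominator to get the reduced form.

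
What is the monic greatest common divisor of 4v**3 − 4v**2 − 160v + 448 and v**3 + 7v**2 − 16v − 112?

v**2 + 3v − 28

Apply the Euclidean algorithm:
  4v**3 − 4v**2 − 160v + 448 = (4)(v**3 + 7v**2 − 16v − 112) + (−32v**2 − 96v + 896)
  v**3 + 7v**2 − 16v − 112 = (−(1/32)v − 1/8)(−32v**2 − 96v + 896) + (0)
Last nonzero remainder: −32v**2 − 96v + 896. Dividing through by −32 gives the monic gcd v**2 + 3v − 28.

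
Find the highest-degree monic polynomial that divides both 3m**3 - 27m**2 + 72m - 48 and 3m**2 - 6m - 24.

Repeated division with remainder:
  3m**3 - 27m**2 + 72m - 48 = (m - 7)(3m**2 - 6m - 24) + (54m - 216)
  3m**2 - 6m - 24 = ((1/18)m + 1/9)(54m - 216) + (0)
Last nonzero remainder: 54m - 216. Dividing through by 54 gives the monic gcd m - 4.

m - 4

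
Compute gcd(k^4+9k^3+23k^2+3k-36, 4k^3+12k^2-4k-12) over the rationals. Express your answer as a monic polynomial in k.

k^2+2k-3

Repeated division with remainder:
  k^4+9k^3+23k^2+3k-36 = ((1/4)k+3/2)(4k^3+12k^2-4k-12) + (6k^2+12k-18)
  4k^3+12k^2-4k-12 = ((2/3)k+2/3)(6k^2+12k-18) + (0)
Last nonzero remainder: 6k^2+12k-18. Dividing through by 6 gives the monic gcd k^2+2k-3.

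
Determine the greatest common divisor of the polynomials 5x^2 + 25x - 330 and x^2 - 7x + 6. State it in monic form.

x - 6

Repeated division with remainder:
  5x^2 + 25x - 330 = (5)(x^2 - 7x + 6) + (60x - 360)
  x^2 - 7x + 6 = ((1/60)x - 1/60)(60x - 360) + (0)
Last nonzero remainder: 60x - 360. Dividing through by 60 gives the monic gcd x - 6.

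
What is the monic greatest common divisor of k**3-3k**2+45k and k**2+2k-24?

Apply the Euclidean algorithm:
  k**3-3k**2+45k = (k-5)(k**2+2k-24) + (79k-120)
  k**2+2k-24 = ((1/79)k+278/6241)(79k-120) + (-116424/6241)
  79k-120 = (-(493039/116424)k+31205/4851)(-116424/6241) + (0)
The last nonzero remainder is the constant -116424/6241, so the polynomials are coprime and gcd = 1.

1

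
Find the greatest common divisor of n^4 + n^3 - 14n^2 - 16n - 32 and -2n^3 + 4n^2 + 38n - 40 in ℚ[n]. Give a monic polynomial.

n + 4

Repeated division with remainder:
  n^4 + n^3 - 14n^2 - 16n - 32 = (-(1/2)n - 3/2)(-2n^3 + 4n^2 + 38n - 40) + (11n^2 + 21n - 92)
  -2n^3 + 4n^2 + 38n - 40 = (-(2/11)n + 86/121)(11n^2 + 21n - 92) + ((768/121)n + 3072/121)
  11n^2 + 21n - 92 = ((1331/768)n - 2783/768)((768/121)n + 3072/121) + (0)
Last nonzero remainder: (768/121)n + 3072/121. Dividing through by 768/121 gives the monic gcd n + 4.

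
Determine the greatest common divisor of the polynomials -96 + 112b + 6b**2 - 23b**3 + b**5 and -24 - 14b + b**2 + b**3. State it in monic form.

By polynomial division,
  b**5 - 23b**3 + 6b**2 + 112b - 96 = (b**2 - b - 8)(b**3 + b**2 - 14b - 24) + (24b**2 - 24b - 288)
  b**3 + b**2 - 14b - 24 = ((1/24)b + 1/12)(24b**2 - 24b - 288) + (0)
Last nonzero remainder: 24b**2 - 24b - 288. Dividing through by 24 gives the monic gcd b**2 - b - 12.

-12 - b + b**2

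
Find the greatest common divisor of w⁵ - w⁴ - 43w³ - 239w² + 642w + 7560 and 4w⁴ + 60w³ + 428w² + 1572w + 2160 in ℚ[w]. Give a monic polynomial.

w³ + 12w² + 71w + 180

Apply the Euclidean algorithm:
  w⁵ - w⁴ - 43w³ - 239w² + 642w + 7560 = ((1/4)w - 4)(4w⁴ + 60w³ + 428w² + 1572w + 2160) + (90w³ + 1080w² + 6390w + 16200)
  4w⁴ + 60w³ + 428w² + 1572w + 2160 = ((2/45)w + 2/15)(90w³ + 1080w² + 6390w + 16200) + (0)
Last nonzero remainder: 90w³ + 1080w² + 6390w + 16200. Dividing through by 90 gives the monic gcd w³ + 12w² + 71w + 180.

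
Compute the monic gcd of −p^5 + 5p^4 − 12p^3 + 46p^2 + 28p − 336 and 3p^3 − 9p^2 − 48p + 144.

Repeated division with remainder:
  −p^5 + 5p^4 − 12p^3 + 46p^2 + 28p − 336 = (−(1/3)p^2 + (2/3)p − 22/3)(3p^3 − 9p^2 − 48p + 144) + (60p^2 − 420p + 720)
  3p^3 − 9p^2 − 48p + 144 = ((1/20)p + 1/5)(60p^2 − 420p + 720) + (0)
Last nonzero remainder: 60p^2 − 420p + 720. Dividing through by 60 gives the monic gcd p^2 − 7p + 12.

p^2 − 7p + 12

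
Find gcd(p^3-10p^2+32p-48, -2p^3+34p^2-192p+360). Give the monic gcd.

p-6

Euclidean algorithm in ℚ[p]:
  p^3-10p^2+32p-48 = (-1/2)(-2p^3+34p^2-192p+360) + (7p^2-64p+132)
  -2p^3+34p^2-192p+360 = (-(2/7)p+110/49)(7p^2-64p+132) + (-(520/49)p+3120/49)
  7p^2-64p+132 = (-(343/520)p+539/260)(-(520/49)p+3120/49) + (0)
Last nonzero remainder: -(520/49)p+3120/49. Dividing through by -520/49 gives the monic gcd p-6.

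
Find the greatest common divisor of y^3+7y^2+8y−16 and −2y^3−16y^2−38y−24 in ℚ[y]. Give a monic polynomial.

Euclidean algorithm in ℚ[y]:
  y^3+7y^2+8y−16 = (−1/2)(−2y^3−16y^2−38y−24) + (−y^2−11y−28)
  −2y^3−16y^2−38y−24 = (2y−6)(−y^2−11y−28) + (−48y−192)
  −y^2−11y−28 = ((1/48)y+7/48)(−48y−192) + (0)
Last nonzero remainder: −48y−192. Dividing through by −48 gives the monic gcd y+4.

y+4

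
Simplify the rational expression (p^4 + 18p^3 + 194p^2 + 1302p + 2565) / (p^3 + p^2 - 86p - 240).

Euclidean algorithm in ℚ[p]:
  p^4 + 18p^3 + 194p^2 + 1302p + 2565 = (p + 17)(p^3 + p^2 - 86p - 240) + (263p^2 + 3004p + 6645)
  p^3 + p^2 - 86p - 240 = ((1/263)p - 2741/69169)(263p^2 + 3004p + 6645) + ((537795/69169)p + 1613385/69169)
  263p^2 + 3004p + 6645 = ((18191447/537795)p + 30641867/107559)((537795/69169)p + 1613385/69169) + (0)
Last nonzero remainder: (537795/69169)p + 1613385/69169. Dividing through by 537795/69169 gives the monic gcd p + 3.
Cancel p + 3 from numerator and denominator to get the reduced form.

(p^3 + 15p^2 + 149p + 855)/(p^2 - 2p - 80)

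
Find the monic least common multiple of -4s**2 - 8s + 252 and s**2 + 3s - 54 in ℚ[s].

Apply the Euclidean algorithm:
  -4s**2 - 8s + 252 = (-4)(s**2 + 3s - 54) + (4s + 36)
  s**2 + 3s - 54 = ((1/4)s - 3/2)(4s + 36) + (0)
Last nonzero remainder: 4s + 36. Dividing through by 4 gives the monic gcd s + 9.
Then lcm(f, g) = f·g / gcd(f, g); expanding and making the result monic gives the answer.

s**3 - 4s**2 - 75s + 378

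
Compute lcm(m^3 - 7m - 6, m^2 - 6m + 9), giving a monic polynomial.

m^4 - 3m^3 - 7m^2 + 15m + 18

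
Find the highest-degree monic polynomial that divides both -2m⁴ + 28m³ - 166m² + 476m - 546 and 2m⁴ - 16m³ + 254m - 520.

Repeated division with remainder:
  -2m⁴ + 28m³ - 166m² + 476m - 546 = (-1)(2m⁴ - 16m³ + 254m - 520) + (12m³ - 166m² + 730m - 1066)
  2m⁴ - 16m³ + 254m - 520 = ((1/6)m + 35/36)(12m³ - 166m² + 730m - 1066) + ((715/18)m² - (5005/18)m + 9295/18)
  12m³ - 166m² + 730m - 1066 = ((216/715)m - 1476/715)((715/18)m² - (5005/18)m + 9295/18) + (0)
Last nonzero remainder: (715/18)m² - (5005/18)m + 9295/18. Dividing through by 715/18 gives the monic gcd m² - 7m + 13.

m² - 7m + 13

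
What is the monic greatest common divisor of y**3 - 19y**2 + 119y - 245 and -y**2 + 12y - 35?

Euclidean algorithm in ℚ[y]:
  y**3 - 19y**2 + 119y - 245 = (-y + 7)(-y**2 + 12y - 35) + (0)
Last nonzero remainder: -y**2 + 12y - 35. Dividing through by -1 gives the monic gcd y**2 - 12y + 35.

y**2 - 12y + 35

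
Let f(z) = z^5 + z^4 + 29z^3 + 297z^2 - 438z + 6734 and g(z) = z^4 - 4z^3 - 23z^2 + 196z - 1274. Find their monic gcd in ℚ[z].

Apply the Euclidean algorithm:
  z^5 + z^4 + 29z^3 + 297z^2 - 438z + 6734 = (z + 5)(z^4 - 4z^3 - 23z^2 + 196z - 1274) + (72z^3 + 216z^2 - 144z + 13104)
  z^4 - 4z^3 - 23z^2 + 196z - 1274 = ((1/72)z - 7/72)(72z^3 + 216z^2 - 144z + 13104) + (0)
Last nonzero remainder: 72z^3 + 216z^2 - 144z + 13104. Dividing through by 72 gives the monic gcd z^3 + 3z^2 - 2z + 182.

z^3 + 3z^2 - 2z + 182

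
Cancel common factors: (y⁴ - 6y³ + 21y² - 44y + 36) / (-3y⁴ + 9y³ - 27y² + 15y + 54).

Repeated division with remainder:
  y⁴ - 6y³ + 21y² - 44y + 36 = (-1/3)(-3y⁴ + 9y³ - 27y² + 15y + 54) + (-3y³ + 12y² - 39y + 54)
  -3y⁴ + 9y³ - 27y² + 15y + 54 = (y + 1)(-3y³ + 12y² - 39y + 54) + (0)
Last nonzero remainder: -3y³ + 12y² - 39y + 54. Dividing through by -3 gives the monic gcd y³ - 4y² + 13y - 18.
Cancel y³ - 4y² + 13y - 18 from numerator and denominator to get the reduced form.

(-y + 2)/(3y + 3)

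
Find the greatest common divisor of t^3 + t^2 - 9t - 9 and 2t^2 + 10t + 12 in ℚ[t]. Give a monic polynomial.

t + 3

Euclidean algorithm in ℚ[t]:
  t^3 + t^2 - 9t - 9 = ((1/2)t - 2)(2t^2 + 10t + 12) + (5t + 15)
  2t^2 + 10t + 12 = ((2/5)t + 4/5)(5t + 15) + (0)
Last nonzero remainder: 5t + 15. Dividing through by 5 gives the monic gcd t + 3.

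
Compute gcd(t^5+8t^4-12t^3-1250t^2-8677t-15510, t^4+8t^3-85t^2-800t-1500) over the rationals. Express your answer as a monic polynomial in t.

t^2+8t+15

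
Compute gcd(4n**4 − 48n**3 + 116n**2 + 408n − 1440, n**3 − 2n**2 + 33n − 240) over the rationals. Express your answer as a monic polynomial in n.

n − 5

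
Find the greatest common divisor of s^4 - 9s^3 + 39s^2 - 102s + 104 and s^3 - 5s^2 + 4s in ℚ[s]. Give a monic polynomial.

s - 4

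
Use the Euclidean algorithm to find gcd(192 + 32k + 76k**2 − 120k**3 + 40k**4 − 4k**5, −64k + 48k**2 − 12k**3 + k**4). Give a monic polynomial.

Apply the Euclidean algorithm:
  −4k**5 + 40k**4 − 120k**3 + 76k**2 + 32k + 192 = (−4k − 8)(k**4 − 12k**3 + 48k**2 − 64k) + (−24k**3 + 204k**2 − 480k + 192)
  k**4 − 12k**3 + 48k**2 − 64k = (−(1/24)k + 7/48)(−24k**3 + 204k**2 − 480k + 192) + (−(7/4)k**2 + 14k − 28)
  −24k**3 + 204k**2 − 480k + 192 = ((96/7)k − 48/7)(−(7/4)k**2 + 14k − 28) + (0)
Last nonzero remainder: −(7/4)k**2 + 14k − 28. Dividing through by −7/4 gives the monic gcd k**2 − 8k + 16.

16 − 8k + k**2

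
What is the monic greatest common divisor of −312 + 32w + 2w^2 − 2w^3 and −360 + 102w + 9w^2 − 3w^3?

6 + w

Apply the Euclidean algorithm:
  −2w^3 + 2w^2 + 32w − 312 = (2/3)(−3w^3 + 9w^2 + 102w − 360) + (−4w^2 − 36w − 72)
  −3w^3 + 9w^2 + 102w − 360 = ((3/4)w − 9)(−4w^2 − 36w − 72) + (−168w − 1008)
  −4w^2 − 36w − 72 = ((1/42)w + 1/14)(−168w − 1008) + (0)
Last nonzero remainder: −168w − 1008. Dividing through by −168 gives the monic gcd w + 6.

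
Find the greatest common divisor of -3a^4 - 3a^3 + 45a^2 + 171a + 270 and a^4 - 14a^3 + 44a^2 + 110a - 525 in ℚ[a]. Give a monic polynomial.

Euclidean algorithm in ℚ[a]:
  -3a^4 - 3a^3 + 45a^2 + 171a + 270 = (-3)(a^4 - 14a^3 + 44a^2 + 110a - 525) + (-45a^3 + 177a^2 + 501a - 1305)
  a^4 - 14a^3 + 44a^2 + 110a - 525 = (-(1/45)a + 151/675)(-45a^3 + 177a^2 + 501a - 1305) + ((3496/225)a^2 - (6992/225)a - 3496/15)
  -45a^3 + 177a^2 + 501a - 1305 = (-(10125/3496)a + 19575/3496)((3496/225)a^2 - (6992/225)a - 3496/15) + (0)
Last nonzero remainder: (3496/225)a^2 - (6992/225)a - 3496/15. Dividing through by 3496/225 gives the monic gcd a^2 - 2a - 15.

a^2 - 2a - 15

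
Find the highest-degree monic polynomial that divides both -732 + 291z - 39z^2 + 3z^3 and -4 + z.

Euclidean algorithm in ℚ[z]:
  3z^3 - 39z^2 + 291z - 732 = (3z^2 - 27z + 183)(z - 4) + (0)
The last nonzero remainder z - 4 is already monic.

-4 + z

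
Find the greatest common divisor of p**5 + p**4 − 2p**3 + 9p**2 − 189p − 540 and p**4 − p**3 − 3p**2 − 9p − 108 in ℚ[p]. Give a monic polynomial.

p**2 − p − 12

Euclidean algorithm in ℚ[p]:
  p**5 + p**4 − 2p**3 + 9p**2 − 189p − 540 = (p + 2)(p**4 − p**3 − 3p**2 − 9p − 108) + (3p**3 + 24p**2 − 63p − 324)
  p**4 − p**3 − 3p**2 − 9p − 108 = ((1/3)p − 3)(3p**3 + 24p**2 − 63p − 324) + (90p**2 − 90p − 1080)
  3p**3 + 24p**2 − 63p − 324 = ((1/30)p + 3/10)(90p**2 − 90p − 1080) + (0)
Last nonzero remainder: 90p**2 − 90p − 1080. Dividing through by 90 gives the monic gcd p**2 − p − 12.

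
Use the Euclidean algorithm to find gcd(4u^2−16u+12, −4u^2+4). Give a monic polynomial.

By polynomial division,
  4u^2−16u+12 = (−1)(−4u^2+4) + (−16u+16)
  −4u^2+4 = ((1/4)u+1/4)(−16u+16) + (0)
Last nonzero remainder: −16u+16. Dividing through by −16 gives the monic gcd u−1.

u−1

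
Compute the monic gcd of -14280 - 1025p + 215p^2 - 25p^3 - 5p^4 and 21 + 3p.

7 + p

Repeated division with remainder:
  -5p^4 - 25p^3 + 215p^2 - 1025p - 14280 = (-(5/3)p^3 + (10/3)p^2 + (145/3)p - 680)(3p + 21) + (0)
Last nonzero remainder: 3p + 21. Dividing through by 3 gives the monic gcd p + 7.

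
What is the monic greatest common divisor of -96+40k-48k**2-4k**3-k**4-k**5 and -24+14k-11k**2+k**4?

8-2k+3k**2+k**3

Euclidean algorithm in ℚ[k]:
  -k**5-k**4-4k**3-48k**2+40k-96 = (-k-1)(k**4-11k**2+14k-24) + (-15k**3-45k**2+30k-120)
  k**4-11k**2+14k-24 = (-(1/15)k+1/5)(-15k**3-45k**2+30k-120) + (0)
Last nonzero remainder: -15k**3-45k**2+30k-120. Dividing through by -15 gives the monic gcd k**3+3k**2-2k+8.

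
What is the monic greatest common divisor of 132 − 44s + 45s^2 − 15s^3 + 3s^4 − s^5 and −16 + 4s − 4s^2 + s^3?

4 + s^2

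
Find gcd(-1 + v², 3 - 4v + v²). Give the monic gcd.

-1 + v

Apply the Euclidean algorithm:
  v² - 1 = (v² - 4v + 3) + (4v - 4)
  v² - 4v + 3 = ((1/4)v - 3/4)(4v - 4) + (0)
Last nonzero remainder: 4v - 4. Dividing through by 4 gives the monic gcd v - 1.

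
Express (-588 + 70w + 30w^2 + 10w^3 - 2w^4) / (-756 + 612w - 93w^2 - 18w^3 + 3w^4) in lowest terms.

(-28 - 10w - 2w^2)/(-36 + 12w + 3w^2)

Euclidean algorithm in ℚ[w]:
  -2w^4 + 10w^3 + 30w^2 + 70w - 588 = (-2/3)(3w^4 - 18w^3 - 93w^2 + 612w - 756) + (-2w^3 - 32w^2 + 478w - 1092)
  3w^4 - 18w^3 - 93w^2 + 612w - 756 = (-(3/2)w + 33)(-2w^3 - 32w^2 + 478w - 1092) + (1680w^2 - 16800w + 35280)
  -2w^3 - 32w^2 + 478w - 1092 = (-(1/840)w - 13/420)(1680w^2 - 16800w + 35280) + (0)
Last nonzero remainder: 1680w^2 - 16800w + 35280. Dividing through by 1680 gives the monic gcd w^2 - 10w + 21.
Cancel w^2 - 10w + 21 from numerator and denominator to get the reduced form.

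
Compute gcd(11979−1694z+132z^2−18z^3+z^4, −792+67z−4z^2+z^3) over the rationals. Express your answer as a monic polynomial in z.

Repeated division with remainder:
  z^4−18z^3+132z^2−1694z+11979 = (z−14)(z^3−4z^2+67z−792) + (9z^2+36z+891)
  z^3−4z^2+67z−792 = ((1/9)z−8/9)(9z^2+36z+891) + (0)
Last nonzero remainder: 9z^2+36z+891. Dividing through by 9 gives the monic gcd z^2+4z+99.

99+4z+z^2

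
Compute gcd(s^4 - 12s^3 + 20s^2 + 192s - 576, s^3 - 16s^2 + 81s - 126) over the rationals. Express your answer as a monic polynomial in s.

s - 6

Euclidean algorithm in ℚ[s]:
  s^4 - 12s^3 + 20s^2 + 192s - 576 = (s + 4)(s^3 - 16s^2 + 81s - 126) + (3s^2 - 6s - 72)
  s^3 - 16s^2 + 81s - 126 = ((1/3)s - 14/3)(3s^2 - 6s - 72) + (77s - 462)
  3s^2 - 6s - 72 = ((3/77)s + 12/77)(77s - 462) + (0)
Last nonzero remainder: 77s - 462. Dividing through by 77 gives the monic gcd s - 6.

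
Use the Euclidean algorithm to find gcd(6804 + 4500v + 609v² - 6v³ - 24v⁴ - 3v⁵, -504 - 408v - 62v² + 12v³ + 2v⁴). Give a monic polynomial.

Repeated division with remainder:
  -3v⁵ - 24v⁴ - 6v³ + 609v² + 4500v + 6804 = (-(3/2)v - 3)(2v⁴ + 12v³ - 62v² - 408v - 504) + (-63v³ - 189v² + 2520v + 5292)
  2v⁴ + 12v³ - 62v² - 408v - 504 = (-(2/63)v - 2/21)(-63v³ - 189v² + 2520v + 5292) + (0)
Last nonzero remainder: -63v³ - 189v² + 2520v + 5292. Dividing through by -63 gives the monic gcd v³ + 3v² - 40v - 84.

-84 - 40v + 3v² + v³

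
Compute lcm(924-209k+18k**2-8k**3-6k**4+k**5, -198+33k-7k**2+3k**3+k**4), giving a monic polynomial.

Repeated division with remainder:
  k**5-6k**4-8k**3+18k**2-209k+924 = (k-9)(k**4+3k**3-7k**2+33k-198) + (26k**3-78k**2+286k-858)
  k**4+3k**3-7k**2+33k-198 = ((1/26)k+3/13)(26k**3-78k**2+286k-858) + (0)
Last nonzero remainder: 26k**3-78k**2+286k-858. Dividing through by 26 gives the monic gcd k**3-3k**2+11k-33.
Then lcm(f, g) = f·g / gcd(f, g); expanding and making the result monic gives the answer.

5544-330k-101k**2-30k**3-44k**4+k**6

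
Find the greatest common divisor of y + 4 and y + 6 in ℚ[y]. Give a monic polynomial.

1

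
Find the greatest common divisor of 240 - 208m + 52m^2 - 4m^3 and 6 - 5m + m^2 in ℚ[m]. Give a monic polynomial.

-2 + m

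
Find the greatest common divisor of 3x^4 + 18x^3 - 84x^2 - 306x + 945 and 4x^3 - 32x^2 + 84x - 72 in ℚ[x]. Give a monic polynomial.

Euclidean algorithm in ℚ[x]:
  3x^4 + 18x^3 - 84x^2 - 306x + 945 = ((3/4)x + 21/2)(4x^3 - 32x^2 + 84x - 72) + (189x^2 - 1134x + 1701)
  4x^3 - 32x^2 + 84x - 72 = ((4/189)x - 8/189)(189x^2 - 1134x + 1701) + (0)
Last nonzero remainder: 189x^2 - 1134x + 1701. Dividing through by 189 gives the monic gcd x^2 - 6x + 9.

x^2 - 6x + 9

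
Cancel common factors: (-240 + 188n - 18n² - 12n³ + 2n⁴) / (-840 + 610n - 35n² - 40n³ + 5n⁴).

By polynomial division,
  2n⁴ - 12n³ - 18n² + 188n - 240 = (2/5)(5n⁴ - 40n³ - 35n² + 610n - 840) + (4n³ - 4n² - 56n + 96)
  5n⁴ - 40n³ - 35n² + 610n - 840 = ((5/4)n - 35/4)(4n³ - 4n² - 56n + 96) + (0)
Last nonzero remainder: 4n³ - 4n² - 56n + 96. Dividing through by 4 gives the monic gcd n³ - n² - 14n + 24.
Cancel n³ - n² - 14n + 24 from numerator and denominator to get the reduced form.

(-10 + 2n)/(-35 + 5n)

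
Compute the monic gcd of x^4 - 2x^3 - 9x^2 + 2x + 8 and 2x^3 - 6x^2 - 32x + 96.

x - 4

By polynomial division,
  x^4 - 2x^3 - 9x^2 + 2x + 8 = ((1/2)x + 1/2)(2x^3 - 6x^2 - 32x + 96) + (10x^2 - 30x - 40)
  2x^3 - 6x^2 - 32x + 96 = ((1/5)x)(10x^2 - 30x - 40) + (-24x + 96)
  10x^2 - 30x - 40 = (-(5/12)x - 5/12)(-24x + 96) + (0)
Last nonzero remainder: -24x + 96. Dividing through by -24 gives the monic gcd x - 4.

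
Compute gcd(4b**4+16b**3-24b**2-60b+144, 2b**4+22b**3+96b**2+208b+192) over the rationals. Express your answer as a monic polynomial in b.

Apply the Euclidean algorithm:
  4b**4+16b**3-24b**2-60b+144 = (2)(2b**4+22b**3+96b**2+208b+192) + (-28b**3-216b**2-476b-240)
  2b**4+22b**3+96b**2+208b+192 = (-(1/14)b-23/98)(-28b**3-216b**2-476b-240) + ((554/49)b**2+(554/7)b+6648/49)
  -28b**3-216b**2-476b-240 = (-(686/277)b-490/277)((554/49)b**2+(554/7)b+6648/49) + (0)
Last nonzero remainder: (554/49)b**2+(554/7)b+6648/49. Dividing through by 554/49 gives the monic gcd b**2+7b+12.

b**2+7b+12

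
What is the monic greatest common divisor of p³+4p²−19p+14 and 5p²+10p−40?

Repeated division with remainder:
  p³+4p²−19p+14 = ((1/5)p+2/5)(5p²+10p−40) + (−15p+30)
  5p²+10p−40 = (−(1/3)p−4/3)(−15p+30) + (0)
Last nonzero remainder: −15p+30. Dividing through by −15 gives the monic gcd p−2.

p−2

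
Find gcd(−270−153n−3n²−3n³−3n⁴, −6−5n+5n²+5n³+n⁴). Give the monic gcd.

6+5n+n²

By polynomial division,
  −3n⁴−3n³−3n²−153n−270 = (−3)(n⁴+5n³+5n²−5n−6) + (12n³+12n²−168n−288)
  n⁴+5n³+5n²−5n−6 = ((1/12)n+1/3)(12n³+12n²−168n−288) + (15n²+75n+90)
  12n³+12n²−168n−288 = ((4/5)n−16/5)(15n²+75n+90) + (0)
Last nonzero remainder: 15n²+75n+90. Dividing through by 15 gives the monic gcd n²+5n+6.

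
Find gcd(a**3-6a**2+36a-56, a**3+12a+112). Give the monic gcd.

a**2-4a+28

Euclidean algorithm in ℚ[a]:
  a**3-6a**2+36a-56 = (a**3+12a+112) + (-6a**2+24a-168)
  a**3+12a+112 = (-(1/6)a-2/3)(-6a**2+24a-168) + (0)
Last nonzero remainder: -6a**2+24a-168. Dividing through by -6 gives the monic gcd a**2-4a+28.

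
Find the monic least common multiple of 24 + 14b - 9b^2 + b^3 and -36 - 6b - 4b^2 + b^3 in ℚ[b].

Repeated division with remainder:
  b^3 - 9b^2 + 14b + 24 = (b^3 - 4b^2 - 6b - 36) + (-5b^2 + 20b + 60)
  b^3 - 4b^2 - 6b - 36 = (-(1/5)b)(-5b^2 + 20b + 60) + (6b - 36)
  -5b^2 + 20b + 60 = (-(5/6)b - 5/3)(6b - 36) + (0)
Last nonzero remainder: 6b - 36. Dividing through by 6 gives the monic gcd b - 6.
Then lcm(f, g) = f·g / gcd(f, g); expanding and making the result monic gives the answer.

144 + 132b - 2b^2 + 2b^3 - 7b^4 + b^5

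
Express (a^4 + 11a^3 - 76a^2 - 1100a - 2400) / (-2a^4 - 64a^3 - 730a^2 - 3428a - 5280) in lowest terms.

Euclidean algorithm in ℚ[a]:
  a^4 + 11a^3 - 76a^2 - 1100a - 2400 = (-1/2)(-2a^4 - 64a^3 - 730a^2 - 3428a - 5280) + (-21a^3 - 441a^2 - 2814a - 5040)
  -2a^4 - 64a^3 - 730a^2 - 3428a - 5280 = ((2/21)a + 22/21)(-21a^3 - 441a^2 - 2814a - 5040) + (0)
Last nonzero remainder: -21a^3 - 441a^2 - 2814a - 5040. Dividing through by -21 gives the monic gcd a^3 + 21a^2 + 134a + 240.
Cancel a^3 + 21a^2 + 134a + 240 from numerator and denominator to get the reduced form.

(-a + 10)/(2a + 22)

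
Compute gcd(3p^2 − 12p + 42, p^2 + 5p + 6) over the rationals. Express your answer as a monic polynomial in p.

Euclidean algorithm in ℚ[p]:
  3p^2 − 12p + 42 = (3)(p^2 + 5p + 6) + (−27p + 24)
  p^2 + 5p + 6 = (−(1/27)p − 53/243)(−27p + 24) + (910/81)
  −27p + 24 = (−(2187/910)p + 972/455)(910/81) + (0)
The last nonzero remainder is the constant 910/81, so the polynomials are coprime and gcd = 1.

1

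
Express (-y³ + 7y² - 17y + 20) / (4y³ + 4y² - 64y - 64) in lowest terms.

By polynomial division,
  -y³ + 7y² - 17y + 20 = (-1/4)(4y³ + 4y² - 64y - 64) + (8y² - 33y + 4)
  4y³ + 4y² - 64y - 64 = ((1/2)y + 41/16)(8y² - 33y + 4) + ((297/16)y - 297/4)
  8y² - 33y + 4 = ((128/297)y - 16/297)((297/16)y - 297/4) + (0)
Last nonzero remainder: (297/16)y - 297/4. Dividing through by 297/16 gives the monic gcd y - 4.
Cancel y - 4 from numerator and denominator to get the reduced form.

(-y² + 3y - 5)/(4y² + 20y + 16)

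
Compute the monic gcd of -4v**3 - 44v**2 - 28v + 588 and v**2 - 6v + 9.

v - 3

By polynomial division,
  -4v**3 - 44v**2 - 28v + 588 = (-4v - 68)(v**2 - 6v + 9) + (-400v + 1200)
  v**2 - 6v + 9 = (-(1/400)v + 3/400)(-400v + 1200) + (0)
Last nonzero remainder: -400v + 1200. Dividing through by -400 gives the monic gcd v - 3.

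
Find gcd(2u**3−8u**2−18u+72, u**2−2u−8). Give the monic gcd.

u−4

Euclidean algorithm in ℚ[u]:
  2u**3−8u**2−18u+72 = (2u−4)(u**2−2u−8) + (−10u+40)
  u**2−2u−8 = (−(1/10)u−1/5)(−10u+40) + (0)
Last nonzero remainder: −10u+40. Dividing through by −10 gives the monic gcd u−4.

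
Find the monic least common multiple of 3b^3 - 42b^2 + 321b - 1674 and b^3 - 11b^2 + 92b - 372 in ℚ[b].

Euclidean algorithm in ℚ[b]:
  3b^3 - 42b^2 + 321b - 1674 = (3)(b^3 - 11b^2 + 92b - 372) + (-9b^2 + 45b - 558)
  b^3 - 11b^2 + 92b - 372 = (-(1/9)b + 2/3)(-9b^2 + 45b - 558) + (0)
Last nonzero remainder: -9b^2 + 45b - 558. Dividing through by -9 gives the monic gcd b^2 - 5b + 62.
Then lcm(f, g) = f·g / gcd(f, g); expanding and making the result monic gives the answer.

b^4 - 20b^3 + 191b^2 - 1200b + 3348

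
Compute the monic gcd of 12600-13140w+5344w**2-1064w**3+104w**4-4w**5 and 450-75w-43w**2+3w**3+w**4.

Repeated division with remainder:
  -4w**5+104w**4-1064w**3+5344w**2-13140w+12600 = (-4w+116)(w**4+3w**3-43w**2-75w+450) + (-1584w**3+10032w**2-2640w-39600)
  w**4+3w**3-43w**2-75w+450 = (-(1/1584)w-7/1188)(-1584w**3+10032w**2-2640w-39600) + ((130/9)w**2-(1040/9)w+650/3)
  -1584w**3+10032w**2-2640w-39600 = (-(7128/65)w-2376/13)((130/9)w**2-(1040/9)w+650/3) + (0)
Last nonzero remainder: (130/9)w**2-(1040/9)w+650/3. Dividing through by 130/9 gives the monic gcd w**2-8w+15.

15-8w+w**2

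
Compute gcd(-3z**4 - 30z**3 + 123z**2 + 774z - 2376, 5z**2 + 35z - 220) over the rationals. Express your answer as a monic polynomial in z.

z**2 + 7z - 44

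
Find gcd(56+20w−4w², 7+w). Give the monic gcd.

1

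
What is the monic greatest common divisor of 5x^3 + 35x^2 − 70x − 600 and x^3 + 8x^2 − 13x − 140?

x^2 + x − 20

By polynomial division,
  5x^3 + 35x^2 − 70x − 600 = (5)(x^3 + 8x^2 − 13x − 140) + (−5x^2 − 5x + 100)
  x^3 + 8x^2 − 13x − 140 = (−(1/5)x − 7/5)(−5x^2 − 5x + 100) + (0)
Last nonzero remainder: −5x^2 − 5x + 100. Dividing through by −5 gives the monic gcd x^2 + x − 20.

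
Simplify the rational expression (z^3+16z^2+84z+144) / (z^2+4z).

Euclidean algorithm in ℚ[z]:
  z^3+16z^2+84z+144 = (z+12)(z^2+4z) + (36z+144)
  z^2+4z = ((1/36)z)(36z+144) + (0)
Last nonzero remainder: 36z+144. Dividing through by 36 gives the monic gcd z+4.
Cancel z+4 from numerator and denominator to get the reduced form.

(z^2+12z+36)/(z)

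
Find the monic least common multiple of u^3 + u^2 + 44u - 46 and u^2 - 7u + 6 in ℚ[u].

u^4 - 5u^3 + 38u^2 - 310u + 276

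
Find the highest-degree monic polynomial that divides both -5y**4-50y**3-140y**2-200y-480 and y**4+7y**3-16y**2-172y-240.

y**2+10y+24

Repeated division with remainder:
  -5y**4-50y**3-140y**2-200y-480 = (-5)(y**4+7y**3-16y**2-172y-240) + (-15y**3-220y**2-1060y-1680)
  y**4+7y**3-16y**2-172y-240 = (-(1/15)y+23/45)(-15y**3-220y**2-1060y-1680) + ((232/9)y**2+(2320/9)y+1856/3)
  -15y**3-220y**2-1060y-1680 = (-(135/232)y-315/116)((232/9)y**2+(2320/9)y+1856/3) + (0)
Last nonzero remainder: (232/9)y**2+(2320/9)y+1856/3. Dividing through by 232/9 gives the monic gcd y**2+10y+24.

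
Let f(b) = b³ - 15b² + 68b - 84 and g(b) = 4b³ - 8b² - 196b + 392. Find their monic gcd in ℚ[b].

b² - 9b + 14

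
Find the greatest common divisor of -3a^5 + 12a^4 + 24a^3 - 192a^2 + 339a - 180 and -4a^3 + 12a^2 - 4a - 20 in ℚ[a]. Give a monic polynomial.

a^2 - 4a + 5

Euclidean algorithm in ℚ[a]:
  -3a^5 + 12a^4 + 24a^3 - 192a^2 + 339a - 180 = ((3/4)a^2 - (3/4)a - 9)(-4a^3 + 12a^2 - 4a - 20) + (-72a^2 + 288a - 360)
  -4a^3 + 12a^2 - 4a - 20 = ((1/18)a + 1/18)(-72a^2 + 288a - 360) + (0)
Last nonzero remainder: -72a^2 + 288a - 360. Dividing through by -72 gives the monic gcd a^2 - 4a + 5.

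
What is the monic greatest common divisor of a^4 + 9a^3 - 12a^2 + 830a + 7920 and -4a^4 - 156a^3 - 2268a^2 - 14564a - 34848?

Apply the Euclidean algorithm:
  a^4 + 9a^3 - 12a^2 + 830a + 7920 = (-1/4)(-4a^4 - 156a^3 - 2268a^2 - 14564a - 34848) + (-30a^3 - 579a^2 - 2811a - 792)
  -4a^4 - 156a^3 - 2268a^2 - 14564a - 34848 = ((2/15)a + 197/75)(-30a^3 - 579a^2 - 2811a - 792) + (-(9309/25)a^2 - (176871/25)a - 819192/25)
  -30a^3 - 579a^2 - 2811a - 792 = ((250/3103)a + 75/3103)(-(9309/25)a^2 - (176871/25)a - 819192/25) + (0)
Last nonzero remainder: -(9309/25)a^2 - (176871/25)a - 819192/25. Dividing through by -9309/25 gives the monic gcd a^2 + 19a + 88.

a^2 + 19a + 88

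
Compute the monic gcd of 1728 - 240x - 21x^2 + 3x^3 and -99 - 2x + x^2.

9 + x

Euclidean algorithm in ℚ[x]:
  3x^3 - 21x^2 - 240x + 1728 = (3x - 15)(x^2 - 2x - 99) + (27x + 243)
  x^2 - 2x - 99 = ((1/27)x - 11/27)(27x + 243) + (0)
Last nonzero remainder: 27x + 243. Dividing through by 27 gives the monic gcd x + 9.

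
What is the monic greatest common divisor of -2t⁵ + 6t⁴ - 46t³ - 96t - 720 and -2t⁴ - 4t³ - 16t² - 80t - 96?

t³ + 8t + 24

By polynomial division,
  -2t⁵ + 6t⁴ - 46t³ - 96t - 720 = (t - 5)(-2t⁴ - 4t³ - 16t² - 80t - 96) + (-50t³ - 400t - 1200)
  -2t⁴ - 4t³ - 16t² - 80t - 96 = ((1/25)t + 2/25)(-50t³ - 400t - 1200) + (0)
Last nonzero remainder: -50t³ - 400t - 1200. Dividing through by -50 gives the monic gcd t³ + 8t + 24.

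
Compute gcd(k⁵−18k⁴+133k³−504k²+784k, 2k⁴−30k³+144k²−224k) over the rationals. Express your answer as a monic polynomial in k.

k³−11k²+28k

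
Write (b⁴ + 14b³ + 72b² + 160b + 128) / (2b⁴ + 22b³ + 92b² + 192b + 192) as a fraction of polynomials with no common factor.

(b² + 6b + 8)/(2b² + 6b + 12)

Repeated division with remainder:
  b⁴ + 14b³ + 72b² + 160b + 128 = (1/2)(2b⁴ + 22b³ + 92b² + 192b + 192) + (3b³ + 26b² + 64b + 32)
  2b⁴ + 22b³ + 92b² + 192b + 192 = ((2/3)b + 14/9)(3b³ + 26b² + 64b + 32) + ((80/9)b² + (640/9)b + 1280/9)
  3b³ + 26b² + 64b + 32 = ((27/80)b + 9/40)((80/9)b² + (640/9)b + 1280/9) + (0)
Last nonzero remainder: (80/9)b² + (640/9)b + 1280/9. Dividing through by 80/9 gives the monic gcd b² + 8b + 16.
Cancel b² + 8b + 16 from numerator and denominator to get the reduced form.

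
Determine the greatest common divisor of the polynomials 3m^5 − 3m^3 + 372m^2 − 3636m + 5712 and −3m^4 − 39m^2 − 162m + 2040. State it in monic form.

m^3 − 5m^2 + 38m − 136

Repeated division with remainder:
  3m^5 − 3m^3 + 372m^2 − 3636m + 5712 = (−m)(−3m^4 − 39m^2 − 162m + 2040) + (−42m^3 + 210m^2 − 1596m + 5712)
  −3m^4 − 39m^2 − 162m + 2040 = ((1/14)m + 5/14)(−42m^3 + 210m^2 − 1596m + 5712) + (0)
Last nonzero remainder: −42m^3 + 210m^2 − 1596m + 5712. Dividing through by −42 gives the monic gcd m^3 − 5m^2 + 38m − 136.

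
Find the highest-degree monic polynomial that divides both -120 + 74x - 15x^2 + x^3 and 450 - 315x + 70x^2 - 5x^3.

30 - 11x + x^2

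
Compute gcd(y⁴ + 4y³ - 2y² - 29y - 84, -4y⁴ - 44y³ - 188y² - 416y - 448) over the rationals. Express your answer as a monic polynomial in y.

y³ + 7y² + 19y + 28

Apply the Euclidean algorithm:
  y⁴ + 4y³ - 2y² - 29y - 84 = (-1/4)(-4y⁴ - 44y³ - 188y² - 416y - 448) + (-7y³ - 49y² - 133y - 196)
  -4y⁴ - 44y³ - 188y² - 416y - 448 = ((4/7)y + 16/7)(-7y³ - 49y² - 133y - 196) + (0)
Last nonzero remainder: -7y³ - 49y² - 133y - 196. Dividing through by -7 gives the monic gcd y³ + 7y² + 19y + 28.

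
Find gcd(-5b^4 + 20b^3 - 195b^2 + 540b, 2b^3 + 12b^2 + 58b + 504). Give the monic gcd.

Repeated division with remainder:
  -5b^4 + 20b^3 - 195b^2 + 540b = (-(5/2)b + 25)(2b^3 + 12b^2 + 58b + 504) + (-350b^2 + 350b - 12600)
  2b^3 + 12b^2 + 58b + 504 = (-(1/175)b - 1/25)(-350b^2 + 350b - 12600) + (0)
Last nonzero remainder: -350b^2 + 350b - 12600. Dividing through by -350 gives the monic gcd b^2 - b + 36.

b^2 - b + 36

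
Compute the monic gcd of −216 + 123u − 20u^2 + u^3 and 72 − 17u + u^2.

72 − 17u + u^2

Apply the Euclidean algorithm:
  u^3 − 20u^2 + 123u − 216 = (u − 3)(u^2 − 17u + 72) + (0)
The last nonzero remainder u^2 − 17u + 72 is already monic.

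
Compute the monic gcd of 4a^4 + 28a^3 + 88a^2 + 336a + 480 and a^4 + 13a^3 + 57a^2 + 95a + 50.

a^2 + 7a + 10

Apply the Euclidean algorithm:
  4a^4 + 28a^3 + 88a^2 + 336a + 480 = (4)(a^4 + 13a^3 + 57a^2 + 95a + 50) + (−24a^3 − 140a^2 − 44a + 280)
  a^4 + 13a^3 + 57a^2 + 95a + 50 = (−(1/24)a − 43/144)(−24a^3 − 140a^2 − 44a + 280) + ((481/36)a^2 + (3367/36)a + 2405/18)
  −24a^3 − 140a^2 − 44a + 280 = (−(864/481)a + 1008/481)((481/36)a^2 + (3367/36)a + 2405/18) + (0)
Last nonzero remainder: (481/36)a^2 + (3367/36)a + 2405/18. Dividing through by 481/36 gives the monic gcd a^2 + 7a + 10.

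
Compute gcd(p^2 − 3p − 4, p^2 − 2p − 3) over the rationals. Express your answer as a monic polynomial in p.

Repeated division with remainder:
  p^2 − 3p − 4 = (p^2 − 2p − 3) + (−p − 1)
  p^2 − 2p − 3 = (−p + 3)(−p − 1) + (0)
Last nonzero remainder: −p − 1. Dividing through by −1 gives the monic gcd p + 1.

p + 1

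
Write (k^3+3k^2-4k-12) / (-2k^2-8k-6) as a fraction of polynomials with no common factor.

(-k^2+4)/(2k+2)

Euclidean algorithm in ℚ[k]:
  k^3+3k^2-4k-12 = (-(1/2)k+1/2)(-2k^2-8k-6) + (-3k-9)
  -2k^2-8k-6 = ((2/3)k+2/3)(-3k-9) + (0)
Last nonzero remainder: -3k-9. Dividing through by -3 gives the monic gcd k+3.
Cancel k+3 from numerator and denominator to get the reduced form.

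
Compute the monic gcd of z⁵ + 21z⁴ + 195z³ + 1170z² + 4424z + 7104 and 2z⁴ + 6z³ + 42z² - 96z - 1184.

z³ + 7z² + 49z + 148

Repeated division with remainder:
  z⁵ + 21z⁴ + 195z³ + 1170z² + 4424z + 7104 = ((1/2)z + 9)(2z⁴ + 6z³ + 42z² - 96z - 1184) + (120z³ + 840z² + 5880z + 17760)
  2z⁴ + 6z³ + 42z² - 96z - 1184 = ((1/60)z - 1/15)(120z³ + 840z² + 5880z + 17760) + (0)
Last nonzero remainder: 120z³ + 840z² + 5880z + 17760. Dividing through by 120 gives the monic gcd z³ + 7z² + 49z + 148.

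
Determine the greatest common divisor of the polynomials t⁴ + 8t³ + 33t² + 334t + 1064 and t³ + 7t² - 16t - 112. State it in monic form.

By polynomial division,
  t⁴ + 8t³ + 33t² + 334t + 1064 = (t + 1)(t³ + 7t² - 16t - 112) + (42t² + 462t + 1176)
  t³ + 7t² - 16t - 112 = ((1/42)t - 2/21)(42t² + 462t + 1176) + (0)
Last nonzero remainder: 42t² + 462t + 1176. Dividing through by 42 gives the monic gcd t² + 11t + 28.

t² + 11t + 28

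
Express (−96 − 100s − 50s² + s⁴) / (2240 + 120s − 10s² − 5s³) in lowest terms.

Euclidean algorithm in ℚ[s]:
  s⁴ − 50s² − 100s − 96 = (−(1/5)s + 2/5)(−5s³ − 10s² + 120s + 2240) + (−22s² + 300s − 992)
  −5s³ − 10s² + 120s + 2240 = ((5/22)s + 430/121)(−22s² + 300s − 992) + (−(87200/121)s + 697600/121)
  −22s² + 300s − 992 = ((1331/43600)s − 3751/21800)(−(87200/121)s + 697600/121) + (0)
Last nonzero remainder: −(87200/121)s + 697600/121. Dividing through by −87200/121 gives the monic gcd s − 8.
Cancel s − 8 from numerator and denominator to get the reduced form.

(−12 − 14s − 8s² − s³)/(280 + 50s + 5s²)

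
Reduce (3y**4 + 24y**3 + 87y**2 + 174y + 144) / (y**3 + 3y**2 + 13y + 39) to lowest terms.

Euclidean algorithm in ℚ[y]:
  3y**4 + 24y**3 + 87y**2 + 174y + 144 = (3y + 15)(y**3 + 3y**2 + 13y + 39) + (3y**2 - 138y - 441)
  y**3 + 3y**2 + 13y + 39 = ((1/3)y + 49/3)(3y**2 - 138y - 441) + (2414y + 7242)
  3y**2 - 138y - 441 = ((3/2414)y - 147/2414)(2414y + 7242) + (0)
Last nonzero remainder: 2414y + 7242. Dividing through by 2414 gives the monic gcd y + 3.
Cancel y + 3 from numerator and denominator to get the reduced form.

(3y**3 + 15y**2 + 42y + 48)/(y**2 + 13)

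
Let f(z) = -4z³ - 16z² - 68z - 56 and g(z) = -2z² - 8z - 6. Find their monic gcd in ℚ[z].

z + 1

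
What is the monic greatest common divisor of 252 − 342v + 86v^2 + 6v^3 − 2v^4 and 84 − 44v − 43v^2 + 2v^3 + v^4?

42 − 43v + v^3

By polynomial division,
  −2v^4 + 6v^3 + 86v^2 − 342v + 252 = (−2)(v^4 + 2v^3 − 43v^2 − 44v + 84) + (10v^3 − 430v + 420)
  v^4 + 2v^3 − 43v^2 − 44v + 84 = ((1/10)v + 1/5)(10v^3 − 430v + 420) + (0)
Last nonzero remainder: 10v^3 − 430v + 420. Dividing through by 10 gives the monic gcd v^3 − 43v + 42.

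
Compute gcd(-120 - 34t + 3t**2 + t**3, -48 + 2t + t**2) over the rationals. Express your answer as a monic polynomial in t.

-6 + t

Apply the Euclidean algorithm:
  t**3 + 3t**2 - 34t - 120 = (t + 1)(t**2 + 2t - 48) + (12t - 72)
  t**2 + 2t - 48 = ((1/12)t + 2/3)(12t - 72) + (0)
Last nonzero remainder: 12t - 72. Dividing through by 12 gives the monic gcd t - 6.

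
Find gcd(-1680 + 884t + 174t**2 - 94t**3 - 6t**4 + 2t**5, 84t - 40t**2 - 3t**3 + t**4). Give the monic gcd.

Apply the Euclidean algorithm:
  2t**5 - 6t**4 - 94t**3 + 174t**2 + 884t - 1680 = (2t)(t**4 - 3t**3 - 40t**2 + 84t) + (-14t**3 + 6t**2 + 884t - 1680)
  t**4 - 3t**3 - 40t**2 + 84t = (-(1/14)t + 9/49)(-14t**3 + 6t**2 + 884t - 1680) + ((1080/49)t**2 - (9720/49)t + 2160/7)
  -14t**3 + 6t**2 + 884t - 1680 = (-(343/540)t - 49/9)((1080/49)t**2 - (9720/49)t + 2160/7) + (0)
Last nonzero remainder: (1080/49)t**2 - (9720/49)t + 2160/7. Dividing through by 1080/49 gives the monic gcd t**2 - 9t + 14.

14 - 9t + t**2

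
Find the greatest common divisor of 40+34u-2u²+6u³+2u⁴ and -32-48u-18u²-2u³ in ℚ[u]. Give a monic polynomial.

By polynomial division,
  2u⁴+6u³-2u²+34u+40 = (-u+6)(-2u³-18u²-48u-32) + (58u²+290u+232)
  -2u³-18u²-48u-32 = (-(1/29)u-4/29)(58u²+290u+232) + (0)
Last nonzero remainder: 58u²+290u+232. Dividing through by 58 gives the monic gcd u²+5u+4.

4+5u+u²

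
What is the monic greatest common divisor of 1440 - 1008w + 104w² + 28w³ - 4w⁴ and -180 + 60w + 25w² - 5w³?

12 - 8w + w²

Apply the Euclidean algorithm:
  -4w⁴ + 28w³ + 104w² - 1008w + 1440 = ((4/5)w - 8/5)(-5w³ + 25w² + 60w - 180) + (96w² - 768w + 1152)
  -5w³ + 25w² + 60w - 180 = (-(5/96)w - 5/32)(96w² - 768w + 1152) + (0)
Last nonzero remainder: 96w² - 768w + 1152. Dividing through by 96 gives the monic gcd w² - 8w + 12.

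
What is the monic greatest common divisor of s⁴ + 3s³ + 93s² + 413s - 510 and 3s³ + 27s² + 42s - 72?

s - 1

Apply the Euclidean algorithm:
  s⁴ + 3s³ + 93s² + 413s - 510 = ((1/3)s - 2)(3s³ + 27s² + 42s - 72) + (133s² + 521s - 654)
  3s³ + 27s² + 42s - 72 = ((3/133)s + 2028/17689)(133s² + 521s - 654) + (-(52704/17689)s + 52704/17689)
  133s² + 521s - 654 = (-(2352637/52704)s - 1928101/8784)(-(52704/17689)s + 52704/17689) + (0)
Last nonzero remainder: -(52704/17689)s + 52704/17689. Dividing through by -52704/17689 gives the monic gcd s - 1.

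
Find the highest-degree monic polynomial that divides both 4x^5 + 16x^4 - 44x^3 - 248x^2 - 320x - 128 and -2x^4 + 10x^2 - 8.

x^2 + 3x + 2

Repeated division with remainder:
  4x^5 + 16x^4 - 44x^3 - 248x^2 - 320x - 128 = (-2x - 8)(-2x^4 + 10x^2 - 8) + (-24x^3 - 168x^2 - 336x - 192)
  -2x^4 + 10x^2 - 8 = ((1/12)x - 7/12)(-24x^3 - 168x^2 - 336x - 192) + (-60x^2 - 180x - 120)
  -24x^3 - 168x^2 - 336x - 192 = ((2/5)x + 8/5)(-60x^2 - 180x - 120) + (0)
Last nonzero remainder: -60x^2 - 180x - 120. Dividing through by -60 gives the monic gcd x^2 + 3x + 2.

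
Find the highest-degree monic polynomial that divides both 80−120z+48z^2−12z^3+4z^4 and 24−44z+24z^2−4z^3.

2−3z+z^2

Apply the Euclidean algorithm:
  4z^4−12z^3+48z^2−120z+80 = (−z−3)(−4z^3+24z^2−44z+24) + (76z^2−228z+152)
  −4z^3+24z^2−44z+24 = (−(1/19)z+3/19)(76z^2−228z+152) + (0)
Last nonzero remainder: 76z^2−228z+152. Dividing through by 76 gives the monic gcd z^2−3z+2.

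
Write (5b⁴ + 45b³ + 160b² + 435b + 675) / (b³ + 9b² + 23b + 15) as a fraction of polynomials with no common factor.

(5b² + 5b + 45)/(b + 1)

By polynomial division,
  5b⁴ + 45b³ + 160b² + 435b + 675 = (5b)(b³ + 9b² + 23b + 15) + (45b² + 360b + 675)
  b³ + 9b² + 23b + 15 = ((1/45)b + 1/45)(45b² + 360b + 675) + (0)
Last nonzero remainder: 45b² + 360b + 675. Dividing through by 45 gives the monic gcd b² + 8b + 15.
Cancel b² + 8b + 15 from numerator and denominator to get the reduced form.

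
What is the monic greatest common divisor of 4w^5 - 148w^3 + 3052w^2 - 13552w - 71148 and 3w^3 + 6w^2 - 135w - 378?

w^2 - 4w - 21

Euclidean algorithm in ℚ[w]:
  4w^5 - 148w^3 + 3052w^2 - 13552w - 71148 = ((4/3)w^2 - (8/3)w + 16)(3w^3 + 6w^2 - 135w - 378) + (3100w^2 - 12400w - 65100)
  3w^3 + 6w^2 - 135w - 378 = ((3/3100)w + 9/1550)(3100w^2 - 12400w - 65100) + (0)
Last nonzero remainder: 3100w^2 - 12400w - 65100. Dividing through by 3100 gives the monic gcd w^2 - 4w - 21.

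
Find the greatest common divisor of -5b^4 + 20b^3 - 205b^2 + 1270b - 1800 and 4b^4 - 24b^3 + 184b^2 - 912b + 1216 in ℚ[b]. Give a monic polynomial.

Euclidean algorithm in ℚ[b]:
  -5b^4 + 20b^3 - 205b^2 + 1270b - 1800 = (-5/4)(4b^4 - 24b^3 + 184b^2 - 912b + 1216) + (-10b^3 + 25b^2 + 130b - 280)
  4b^4 - 24b^3 + 184b^2 - 912b + 1216 = (-(2/5)b + 7/5)(-10b^3 + 25b^2 + 130b - 280) + (201b^2 - 1206b + 1608)
  -10b^3 + 25b^2 + 130b - 280 = (-(10/201)b - 35/201)(201b^2 - 1206b + 1608) + (0)
Last nonzero remainder: 201b^2 - 1206b + 1608. Dividing through by 201 gives the monic gcd b^2 - 6b + 8.

b^2 - 6b + 8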